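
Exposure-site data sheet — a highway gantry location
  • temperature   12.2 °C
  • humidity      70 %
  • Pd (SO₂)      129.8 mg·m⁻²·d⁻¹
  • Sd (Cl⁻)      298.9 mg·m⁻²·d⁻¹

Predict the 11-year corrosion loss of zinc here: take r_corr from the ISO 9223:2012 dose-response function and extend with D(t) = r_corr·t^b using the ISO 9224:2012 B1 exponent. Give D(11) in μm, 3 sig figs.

D(11) = 32.1 μm

zinc: temperature factor f = -0.071·(2.2) = -0.1562
  sulphur-dioxide contribution → 2.35 μm/a
  chloride contribution → 2.227 μm/a
  total first-year rate 4.576 μm/a
Power-law: D(11) = r_corr · 11^0.813
  D(11) = 4.576 × 11^0.813 = 4.576 × 7.025 = 32.15 μm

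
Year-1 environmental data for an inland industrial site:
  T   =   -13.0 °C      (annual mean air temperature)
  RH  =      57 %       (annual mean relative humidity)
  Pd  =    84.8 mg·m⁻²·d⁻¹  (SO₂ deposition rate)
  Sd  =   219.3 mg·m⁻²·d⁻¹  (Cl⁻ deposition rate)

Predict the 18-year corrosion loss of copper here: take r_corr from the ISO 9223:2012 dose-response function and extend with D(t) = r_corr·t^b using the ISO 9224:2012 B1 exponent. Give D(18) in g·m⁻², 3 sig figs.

D(18) = 12.8 g·m⁻²

copper: T≤10 °C ⇒ hinge +0.126·(-13.0−10) = -2.8980
  sulphur-dioxide contribution → 0.02677 μm/a
  chloride contribution → 0.1809 μm/a
  total first-year rate 0.2076 μm/a
Power-law: D(18) = r_corr · 18^0.667
  D(18) = 0.2076 × 18^0.667 = 0.2076 × 6.875 = 1.427 μm
  Mass loss = 1.427 μm × 8.96 g/cm³ = 12.79 g·m⁻²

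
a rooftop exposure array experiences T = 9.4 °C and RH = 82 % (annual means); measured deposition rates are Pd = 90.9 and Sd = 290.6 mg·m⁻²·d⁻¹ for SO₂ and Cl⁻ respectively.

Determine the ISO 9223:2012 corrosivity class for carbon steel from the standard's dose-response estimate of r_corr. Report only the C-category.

carbon steel: f(T) = +0.150·(T−10) [T≤10 °C] = -0.0900
  Pd branch = 1.77·Pd^0.52·e^(0.02·RH+f) = 87.01 μm/a
  Cl⁻ term: 0.102·290.6^0.62·exp(0.033·82+0.04·9.4) = 74.88
  r_corr = 87.01 + 74.88 = 161.9 μm/a
162 μm/a falls in (80, 200] for carbon steel → category C5

C5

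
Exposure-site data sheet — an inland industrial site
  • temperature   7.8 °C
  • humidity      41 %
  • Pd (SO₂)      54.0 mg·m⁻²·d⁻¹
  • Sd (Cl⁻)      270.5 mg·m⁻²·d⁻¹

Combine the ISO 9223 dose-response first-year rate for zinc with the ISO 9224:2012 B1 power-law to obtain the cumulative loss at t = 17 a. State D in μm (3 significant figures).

D(17) = 16.0 μm

zinc: T≤10 °C ⇒ hinge +0.038·(7.8−10) = -0.0836
  Pd branch = 0.0129·Pd^0.44·e^(0.046·RH+f) = 0.4525 μm/a
  Cl⁻ term: 0.0175·270.5^0.57·exp(0.008·41+0.085·7.8) = 1.148
  sum: 0.4525 + 1.148 → r_corr = 1.6 μm/a
ISO 9224: D(t) = r_corr · t^b with b = 0.813 (zinc, B1)
  D(17) = 1.6 × 17^0.813 = 1.6 × 10.01 = 16.01 μm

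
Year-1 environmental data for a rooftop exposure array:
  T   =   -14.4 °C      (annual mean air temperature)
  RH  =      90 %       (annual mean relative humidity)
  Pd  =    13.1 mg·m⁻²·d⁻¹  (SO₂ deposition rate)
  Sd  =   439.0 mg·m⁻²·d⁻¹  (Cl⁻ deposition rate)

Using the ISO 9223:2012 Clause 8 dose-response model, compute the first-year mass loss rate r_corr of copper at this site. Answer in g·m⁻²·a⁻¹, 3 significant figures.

r_corr = 6.85 g·m⁻²·a⁻¹

copper: f(T) = +0.126·(T−10) [T≤10 °C] = -3.0744
  SO₂ term: 0.0053·13.1^0.26·exp(0.059·90-3.0744) = 0.09676
  Sd branch = 0.01025·Sd^0.27·e^(0.036·RH+0.049·T) = 0.6681 μm/a
  r_corr = 0.09676 + 0.6681 = 0.7649 μm/a
Convert to mass loss: 0.7649 μm/a × 8.96 g/cm³ = 6.853 g·m⁻²·a⁻¹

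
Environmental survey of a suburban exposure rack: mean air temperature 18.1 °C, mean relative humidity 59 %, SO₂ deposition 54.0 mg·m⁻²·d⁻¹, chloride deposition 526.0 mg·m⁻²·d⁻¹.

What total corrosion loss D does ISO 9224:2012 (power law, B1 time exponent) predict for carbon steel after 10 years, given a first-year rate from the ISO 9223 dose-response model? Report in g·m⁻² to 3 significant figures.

D(10) = 2.65e+03 g·m⁻²

carbon steel: temperature factor f = -0.054·(8.1) = -0.4374
  sulphur-dioxide contribution → 29.6 μm/a
  chloride contribution → 71.72 μm/a
  total first-year rate 101.3 μm/a
Power-law: D(10) = r_corr · 10^0.523
  D(10) = 101.3 × 10^0.523 = 101.3 × 3.334 = 337.8 μm
  Mass loss = 337.8 μm × 7.85 g/cm³ = 2652 g·m⁻²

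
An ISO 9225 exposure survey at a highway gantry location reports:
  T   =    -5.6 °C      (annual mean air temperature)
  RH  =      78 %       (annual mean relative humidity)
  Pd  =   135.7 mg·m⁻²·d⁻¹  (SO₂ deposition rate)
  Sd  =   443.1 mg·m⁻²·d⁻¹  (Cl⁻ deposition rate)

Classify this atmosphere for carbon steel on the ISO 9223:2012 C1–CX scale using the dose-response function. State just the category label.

carbon steel: temperature factor f = +0.150·(-15.6) = -2.3400
  Pd branch = 1.77·Pd^0.52·e^(0.02·RH+f) = 10.43 μm/a
  Sd branch = 0.102·Sd^0.62·e^(0.033·RH+0.04·T) = 46.78 μm/a
  r_corr = 10.43 + 46.78 = 57.2 μm/a
57.2 μm/a falls in (50, 80] for carbon steel → category C4

C4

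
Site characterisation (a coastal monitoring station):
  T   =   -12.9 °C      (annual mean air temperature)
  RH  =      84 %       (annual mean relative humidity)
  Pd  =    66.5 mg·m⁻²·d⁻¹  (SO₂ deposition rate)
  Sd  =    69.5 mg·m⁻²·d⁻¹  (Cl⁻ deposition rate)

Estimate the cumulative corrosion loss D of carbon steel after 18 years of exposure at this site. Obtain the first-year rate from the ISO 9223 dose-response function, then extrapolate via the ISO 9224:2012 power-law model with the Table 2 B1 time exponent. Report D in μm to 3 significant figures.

carbon steel: f(T) = +0.150·(T−10) [T≤10 °C] = -3.4350
  SO₂ term: 1.77·66.5^0.52·exp(0.02·84-3.4350) = 2.714
  Cl⁻ term: 0.102·69.5^0.62·exp(0.033·84+0.04·-12.9) = 13.5
  sum: 2.714 + 13.5 → r_corr = 16.22 μm/a
Long-term exponent b (ISO 9224 Table 2, B1) = 0.523
  D(18) = 16.22 × 18^0.523 = 16.22 × 4.534 = 73.53 μm

D(18) = 73.5 μm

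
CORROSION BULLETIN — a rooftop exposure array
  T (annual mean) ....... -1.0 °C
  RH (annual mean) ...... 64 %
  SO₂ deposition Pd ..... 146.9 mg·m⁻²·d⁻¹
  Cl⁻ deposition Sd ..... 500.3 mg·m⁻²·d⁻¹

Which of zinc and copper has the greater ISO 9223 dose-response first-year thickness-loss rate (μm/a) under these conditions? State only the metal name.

zinc: temperature factor f = +0.038·(-11.0) = -0.4180
  sulphur-dioxide contribution → 1.449 μm/a
  chloride contribution → 0.9269 μm/a
  ⇒ r_corr(zinc) = 2.376 μm/a
copper: T≤10 °C ⇒ hinge +0.126·(-1.0−10) = -1.3860
  sulphur-dioxide contribution → 0.2117 μm/a
  chloride contribution → 0.5234 μm/a
  total first-year rate 0.7351 μm/a
Ordering by μm/a: zinc (2.38) > copper (0.735)

zinc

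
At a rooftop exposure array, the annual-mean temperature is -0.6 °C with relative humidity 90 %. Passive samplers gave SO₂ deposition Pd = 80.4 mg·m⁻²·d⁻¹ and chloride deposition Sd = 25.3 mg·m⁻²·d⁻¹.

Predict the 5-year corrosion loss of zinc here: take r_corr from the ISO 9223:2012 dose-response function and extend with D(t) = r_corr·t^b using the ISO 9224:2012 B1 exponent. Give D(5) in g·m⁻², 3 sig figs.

D(5) = 104 g·m⁻²

zinc: f(T) = +0.038·(T−10) [T≤10 °C] = -0.4028
  Pd branch = 0.0129·Pd^0.44·e^(0.046·RH+f) = 3.732 μm/a
  Sd branch = 0.0175·Sd^0.57·e^(0.008·RH+0.085·T) = 0.2155 μm/a
  sum: 3.732 + 0.2155 → r_corr = 3.948 μm/a
Power-law: D(5) = r_corr · 5^0.813
  D(5) = 3.948 × 5^0.813 = 3.948 × 3.701 = 14.61 μm
  Mass loss = 14.61 μm × 7.14 g/cm³ = 104.3 g·m⁻²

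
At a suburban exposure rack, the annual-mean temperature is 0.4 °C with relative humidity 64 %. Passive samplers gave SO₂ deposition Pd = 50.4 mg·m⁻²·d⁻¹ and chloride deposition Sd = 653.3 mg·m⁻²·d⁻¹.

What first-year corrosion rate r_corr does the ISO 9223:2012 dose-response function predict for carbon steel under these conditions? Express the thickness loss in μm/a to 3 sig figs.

carbon steel: f(T) = +0.150·(T−10) [T≤10 °C] = -1.4400
  sulphur-dioxide contribution → 11.58 μm/a
  chloride contribution → 47.66 μm/a
  total first-year rate 59.24 μm/a

r_corr = 59.2 μm/a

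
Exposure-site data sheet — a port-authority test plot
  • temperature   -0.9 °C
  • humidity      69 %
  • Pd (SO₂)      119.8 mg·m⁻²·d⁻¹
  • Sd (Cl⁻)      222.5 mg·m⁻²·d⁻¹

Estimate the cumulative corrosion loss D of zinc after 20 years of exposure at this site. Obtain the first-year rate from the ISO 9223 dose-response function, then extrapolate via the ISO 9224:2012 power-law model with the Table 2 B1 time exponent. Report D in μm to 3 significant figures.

zinc: temperature factor f = +0.038·(-10.9) = -0.4142
  sulphur-dioxide contribution → 1.674 μm/a
  chloride contribution → 0.6131 μm/a
  ⇒ r_corr(zinc) = 2.287 μm/a
ISO 9224: D(t) = r_corr · t^b with b = 0.813 (zinc, B1)
  D(20) = 2.287 × 20^0.813 = 2.287 × 11.42 = 26.12 μm

D(20) = 26.1 μm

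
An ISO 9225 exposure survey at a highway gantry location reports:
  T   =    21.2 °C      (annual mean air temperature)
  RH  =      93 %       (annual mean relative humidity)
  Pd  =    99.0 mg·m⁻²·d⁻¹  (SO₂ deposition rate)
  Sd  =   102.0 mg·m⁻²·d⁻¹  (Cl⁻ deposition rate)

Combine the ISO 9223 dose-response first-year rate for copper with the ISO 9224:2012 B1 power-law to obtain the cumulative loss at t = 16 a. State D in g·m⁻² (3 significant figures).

D(16) = 262 g·m⁻²

copper: temperature factor f = -0.080·(11.2) = -0.8960
  Pd branch = 0.0053·Pd^0.26·e^(0.059·RH+f) = 1.726 μm/a
  Cl⁻ term: 0.01025·102.0^0.27·exp(0.036·93+0.049·21.2) = 2.872
  sum: 1.726 + 2.872 → r_corr = 4.598 μm/a
Power-law: D(16) = r_corr · 16^0.667
  D(16) = 4.598 × 16^0.667 = 4.598 × 6.355 = 29.22 μm
  Mass loss = 29.22 μm × 8.96 g/cm³ = 261.8 g·m⁻²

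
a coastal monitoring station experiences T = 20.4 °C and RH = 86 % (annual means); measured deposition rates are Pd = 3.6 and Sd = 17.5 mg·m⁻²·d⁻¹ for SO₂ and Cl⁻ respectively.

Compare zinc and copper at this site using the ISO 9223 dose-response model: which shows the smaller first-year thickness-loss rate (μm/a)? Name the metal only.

zinc

zinc: f(T) = -0.071·(T−10) [T>10 °C] = -0.7384
  Pd branch = 0.0129·Pd^0.44·e^(0.046·RH+f) = 0.5659 μm/a
  Sd branch = 0.0175·Sd^0.57·e^(0.008·RH+0.085·T) = 1.008 μm/a
  sum: 0.5659 + 1.008 → r_corr = 1.574 μm/a
copper: temperature factor f = -0.080·(10.4) = -0.8320
  SO₂ term: 0.0053·3.6^0.26·exp(0.059·86-0.8320) = 0.5143
  Cl⁻ term: 0.01025·17.5^0.27·exp(0.036·86+0.049·20.4) = 1.334
  sum: 0.5143 + 1.334 → r_corr = 1.848 μm/a
Ordering by μm/a: copper (1.85) > zinc (1.57)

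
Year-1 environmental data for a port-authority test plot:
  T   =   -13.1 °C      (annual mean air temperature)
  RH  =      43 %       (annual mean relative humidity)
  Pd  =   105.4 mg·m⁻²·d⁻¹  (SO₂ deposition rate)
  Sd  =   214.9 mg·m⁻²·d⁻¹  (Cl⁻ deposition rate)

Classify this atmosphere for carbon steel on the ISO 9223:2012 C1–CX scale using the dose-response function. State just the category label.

C2

carbon steel: T≤10 °C ⇒ hinge +0.150·(-13.1−10) = -3.4650
  Pd branch = 1.77·Pd^0.52·e^(0.02·RH+f) = 1.474 μm/a
  Cl⁻ term: 0.102·214.9^0.62·exp(0.033·43+0.04·-13.1) = 6.971
  sum: 1.474 + 6.971 → r_corr = 8.445 μm/a
Category bounds: 1.3…25 μm/a bracket r_corr ⇒ C2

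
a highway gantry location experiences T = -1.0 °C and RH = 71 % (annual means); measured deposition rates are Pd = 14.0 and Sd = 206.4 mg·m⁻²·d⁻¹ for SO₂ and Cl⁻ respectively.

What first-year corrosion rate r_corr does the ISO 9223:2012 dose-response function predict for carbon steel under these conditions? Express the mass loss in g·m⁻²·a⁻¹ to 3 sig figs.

r_corr = 262 g·m⁻²·a⁻¹

carbon steel: f(T) = +0.150·(T−10) [T≤10 °C] = -1.6500
  sulphur-dioxide contribution → 5.547 μm/a
  chloride contribution → 27.79 μm/a
  ⇒ r_corr(carbon steel) = 33.34 μm/a
Convert to mass loss: 33.34 μm/a × 7.85 g/cm³ = 261.7 g·m⁻²·a⁻¹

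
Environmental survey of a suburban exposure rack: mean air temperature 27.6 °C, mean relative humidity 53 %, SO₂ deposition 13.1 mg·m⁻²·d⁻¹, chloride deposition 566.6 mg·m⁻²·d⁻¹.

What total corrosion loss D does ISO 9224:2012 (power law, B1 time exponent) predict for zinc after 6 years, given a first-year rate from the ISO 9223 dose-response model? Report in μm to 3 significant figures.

D(6) = 45.0 μm

zinc: temperature factor f = -0.071·(17.6) = -1.2496
  Pd branch = 0.0129·Pd^0.44·e^(0.046·RH+f) = 0.1313 μm/a
  Sd branch = 0.0175·Sd^0.57·e^(0.008·RH+0.085·T) = 10.36 μm/a
  sum: 0.1313 + 10.36 → r_corr = 10.49 μm/a
ISO 9224: D(t) = r_corr · t^b with b = 0.813 (zinc, B1)
  D(6) = 10.49 × 6^0.813 = 10.49 × 4.292 = 45.03 μm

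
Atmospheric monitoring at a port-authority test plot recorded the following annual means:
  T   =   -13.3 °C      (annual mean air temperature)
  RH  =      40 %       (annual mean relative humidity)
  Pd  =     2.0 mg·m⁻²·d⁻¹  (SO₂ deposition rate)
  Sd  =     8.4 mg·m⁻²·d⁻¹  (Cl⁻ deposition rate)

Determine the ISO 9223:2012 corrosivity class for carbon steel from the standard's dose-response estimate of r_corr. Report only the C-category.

carbon steel: f(T) = +0.150·(T−10) [T≤10 °C] = -3.4950
  SO₂ term: 1.77·2.0^0.52·exp(0.02·40-3.4950) = 0.1714
  Sd branch = 0.102·Sd^0.62·e^(0.033·RH+0.04·T) = 0.8392 μm/a
  sum: 0.1714 + 0.8392 → r_corr = 1.011 μm/a
1.01 μm/a falls in (0, 1.3] for carbon steel → category C1

C1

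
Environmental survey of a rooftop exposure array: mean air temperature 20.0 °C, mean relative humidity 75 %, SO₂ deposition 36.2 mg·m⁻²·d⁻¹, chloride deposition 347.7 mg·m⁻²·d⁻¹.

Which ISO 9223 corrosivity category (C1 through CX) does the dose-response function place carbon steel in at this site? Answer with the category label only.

C5

carbon steel: f(T) = -0.054·(T−10) [T>10 °C] = -0.5400
  SO₂ term: 1.77·36.2^0.52·exp(0.02·75-0.5400) = 29.88
  Cl⁻ term: 0.102·347.7^0.62·exp(0.033·75+0.04·20.0) = 101.5
  sum: 29.88 + 101.5 → r_corr = 131.4 μm/a
ISO 9223 Table 2 (carbon steel): 80 < 131 ≤ 200 μm/a ⇒ C5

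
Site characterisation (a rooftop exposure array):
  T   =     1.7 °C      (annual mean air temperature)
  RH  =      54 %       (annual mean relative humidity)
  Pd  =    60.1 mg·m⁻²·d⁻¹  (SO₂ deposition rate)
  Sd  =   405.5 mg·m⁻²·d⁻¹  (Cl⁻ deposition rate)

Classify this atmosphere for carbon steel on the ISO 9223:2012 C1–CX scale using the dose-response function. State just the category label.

carbon steel: T≤10 °C ⇒ hinge +0.150·(1.7−10) = -1.2450
  SO₂ term: 1.77·60.1^0.52·exp(0.02·54-1.2450) = 12.63
  Sd branch = 0.102·Sd^0.62·e^(0.033·RH+0.04·T) = 26.85 μm/a
  sum: 12.63 + 26.85 → r_corr = 39.48 μm/a
ISO 9223 Table 2 (carbon steel): 25 < 39.5 ≤ 50 μm/a ⇒ C3

C3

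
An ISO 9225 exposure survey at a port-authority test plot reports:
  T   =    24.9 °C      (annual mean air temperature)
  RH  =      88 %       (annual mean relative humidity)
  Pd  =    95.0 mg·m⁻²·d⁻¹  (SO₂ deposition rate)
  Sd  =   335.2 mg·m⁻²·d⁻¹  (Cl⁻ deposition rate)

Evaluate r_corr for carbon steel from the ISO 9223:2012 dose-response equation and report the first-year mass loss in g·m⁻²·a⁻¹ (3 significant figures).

carbon steel: temperature factor f = -0.054·(14.9) = -0.8046
  sulphur-dioxide contribution → 49.13 μm/a
  chloride contribution → 185.4 μm/a
  total first-year rate 234.5 μm/a
Convert to mass loss: 234.5 μm/a × 7.85 g/cm³ = 1841 g·m⁻²·a⁻¹

r_corr = 1.84e+03 g·m⁻²·a⁻¹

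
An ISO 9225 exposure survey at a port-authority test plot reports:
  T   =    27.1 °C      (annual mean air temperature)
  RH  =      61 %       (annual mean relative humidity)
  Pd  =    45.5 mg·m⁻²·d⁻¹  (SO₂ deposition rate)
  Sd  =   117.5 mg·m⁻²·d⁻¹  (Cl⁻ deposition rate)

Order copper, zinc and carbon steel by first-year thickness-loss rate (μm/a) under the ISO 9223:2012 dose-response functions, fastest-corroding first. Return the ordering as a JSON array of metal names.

["carbon steel", "zinc", "copper"]

copper: f(T) = -0.080·(T−10) [T>10 °C] = -1.3680
  sulphur-dioxide contribution → 0.1331 μm/a
  chloride contribution → 1.259 μm/a
  total first-year rate 1.392 μm/a
zinc: T>10 °C ⇒ hinge -0.071·(27.1−10) = -1.2141
  sulphur-dioxide contribution → 0.34 μm/a
  chloride contribution → 4.318 μm/a
  ⇒ r_corr(zinc) = 4.658 μm/a
carbon steel: T>10 °C ⇒ hinge -0.054·(27.1−10) = -0.9234
  sulphur-dioxide contribution → 17.34 μm/a
  chloride contribution → 43.35 μm/a
  ⇒ r_corr(carbon steel) = 60.69 μm/a
Ordering by μm/a: carbon steel (60.7) > zinc (4.66) > copper (1.39)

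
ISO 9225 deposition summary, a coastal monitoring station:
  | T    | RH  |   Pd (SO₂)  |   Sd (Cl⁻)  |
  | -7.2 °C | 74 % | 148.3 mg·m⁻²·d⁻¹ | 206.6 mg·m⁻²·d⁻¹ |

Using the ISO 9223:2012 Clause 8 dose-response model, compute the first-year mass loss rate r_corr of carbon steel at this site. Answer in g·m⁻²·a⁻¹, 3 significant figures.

carbon steel: f(T) = +0.150·(T−10) [T≤10 °C] = -2.5800
  SO₂ term: 1.77·148.3^0.52·exp(0.02·74-2.5800) = 7.929
  Sd branch = 0.102·Sd^0.62·e^(0.033·RH+0.04·T) = 23.96 μm/a
  r_corr = 7.929 + 23.96 = 31.89 μm/a
Convert to mass loss: 31.89 μm/a × 7.85 g/cm³ = 250.3 g·m⁻²·a⁻¹

r_corr = 250 g·m⁻²·a⁻¹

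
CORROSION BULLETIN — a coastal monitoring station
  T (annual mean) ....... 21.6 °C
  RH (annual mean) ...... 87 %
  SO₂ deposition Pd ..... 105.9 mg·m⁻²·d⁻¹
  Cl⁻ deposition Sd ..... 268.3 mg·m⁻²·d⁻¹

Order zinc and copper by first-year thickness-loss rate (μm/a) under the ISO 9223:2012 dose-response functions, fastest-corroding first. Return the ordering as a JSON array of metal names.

["zinc", "copper"]

zinc: T>10 °C ⇒ hinge -0.071·(21.6−10) = -0.8236
  SO₂ term: 0.0129·105.9^0.44·exp(0.046·87-0.8236) = 2.409
  Sd branch = 0.0175·Sd^0.57·e^(0.008·RH+0.085·T) = 5.333 μm/a
  sum: 2.409 + 5.333 → r_corr = 7.743 μm/a
copper: f(T) = -0.080·(T−10) [T>10 °C] = -0.9280
  Pd branch = 0.0053·Pd^0.26·e^(0.059·RH+f) = 1.194 μm/a
  Cl⁻ term: 0.01025·268.3^0.27·exp(0.036·87+0.049·21.6) = 3.064
  sum: 1.194 + 3.064 → r_corr = 4.258 μm/a
Ordering by μm/a: zinc (7.74) > copper (4.26)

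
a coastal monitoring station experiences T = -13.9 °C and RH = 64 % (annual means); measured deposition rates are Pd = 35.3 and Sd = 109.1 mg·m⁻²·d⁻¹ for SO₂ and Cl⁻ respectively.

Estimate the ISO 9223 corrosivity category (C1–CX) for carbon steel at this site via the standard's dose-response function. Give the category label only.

carbon steel: T≤10 °C ⇒ hinge +0.150·(-13.9−10) = -3.5850
  SO₂ term: 1.77·35.3^0.52·exp(0.02·64-3.5850) = 1.127
  Sd branch = 0.102·Sd^0.62·e^(0.033·RH+0.04·T) = 8.868 μm/a
  r_corr = 1.127 + 8.868 = 9.994 μm/a
ISO 9223 Table 2 (carbon steel): 1.3 < 9.99 ≤ 25 μm/a ⇒ C2

C2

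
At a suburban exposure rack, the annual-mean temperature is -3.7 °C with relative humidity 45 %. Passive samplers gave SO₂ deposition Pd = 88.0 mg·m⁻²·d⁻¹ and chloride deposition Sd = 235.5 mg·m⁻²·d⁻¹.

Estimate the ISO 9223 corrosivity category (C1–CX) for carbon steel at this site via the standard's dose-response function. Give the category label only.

C2

carbon steel: T≤10 °C ⇒ hinge +0.150·(-3.7−10) = -2.0550
  Pd branch = 1.77·Pd^0.52·e^(0.02·RH+f) = 5.721 μm/a
  Cl⁻ term: 0.102·235.5^0.62·exp(0.033·45+0.04·-3.7) = 11.48
  sum: 5.721 + 11.48 → r_corr = 17.2 μm/a
Category bounds: 1.3…25 μm/a bracket r_corr ⇒ C2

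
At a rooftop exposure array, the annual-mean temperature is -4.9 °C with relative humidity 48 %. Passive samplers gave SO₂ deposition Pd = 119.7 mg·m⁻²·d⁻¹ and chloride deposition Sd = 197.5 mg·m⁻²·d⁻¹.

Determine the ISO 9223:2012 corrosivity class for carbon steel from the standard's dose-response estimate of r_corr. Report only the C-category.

carbon steel: temperature factor f = +0.150·(-14.9) = -2.2350
  SO₂ term: 1.77·119.7^0.52·exp(0.02·48-2.2350) = 5.955
  Sd branch = 0.102·Sd^0.62·e^(0.033·RH+0.04·T) = 10.83 μm/a
  r_corr = 5.955 + 10.83 = 16.79 μm/a
Category bounds: 1.3…25 μm/a bracket r_corr ⇒ C2

C2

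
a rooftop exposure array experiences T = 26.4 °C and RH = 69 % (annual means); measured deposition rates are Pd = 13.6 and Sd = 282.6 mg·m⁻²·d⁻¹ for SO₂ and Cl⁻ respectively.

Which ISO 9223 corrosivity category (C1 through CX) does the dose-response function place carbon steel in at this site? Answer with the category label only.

C5

carbon steel: temperature factor f = -0.054·(16.4) = -0.8856
  SO₂ term: 1.77·13.6^0.52·exp(0.02·69-0.8856) = 11.28
  Sd branch = 0.102·Sd^0.62·e^(0.033·RH+0.04·T) = 94.59 μm/a
  sum: 11.28 + 94.59 → r_corr = 105.9 μm/a
106 μm/a falls in (80, 200] for carbon steel → category C5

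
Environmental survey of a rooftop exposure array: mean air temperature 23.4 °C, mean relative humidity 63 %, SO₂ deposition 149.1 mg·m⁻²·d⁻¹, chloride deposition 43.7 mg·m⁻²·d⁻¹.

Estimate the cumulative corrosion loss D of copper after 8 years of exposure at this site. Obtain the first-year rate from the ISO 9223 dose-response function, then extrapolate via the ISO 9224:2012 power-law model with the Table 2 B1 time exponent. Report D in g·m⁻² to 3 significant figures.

copper: temperature factor f = -0.080·(13.4) = -1.0720
  sulphur-dioxide contribution → 0.2742 μm/a
  chloride contribution → 0.8642 μm/a
  total first-year rate 1.138 μm/a
Power-law: D(8) = r_corr · 8^0.667
  D(8) = 1.138 × 8^0.667 = 1.138 × 4.003 = 4.557 μm
  Mass loss = 4.557 μm × 8.96 g/cm³ = 40.83 g·m⁻²

D(8) = 40.8 g·m⁻²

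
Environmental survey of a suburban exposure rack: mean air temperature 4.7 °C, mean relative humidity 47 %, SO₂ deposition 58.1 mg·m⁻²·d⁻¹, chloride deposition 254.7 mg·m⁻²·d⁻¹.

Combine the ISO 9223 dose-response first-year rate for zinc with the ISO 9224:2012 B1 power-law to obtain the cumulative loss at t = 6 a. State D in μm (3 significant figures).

D(6) = 6.19 μm

zinc: temperature factor f = +0.038·(-5.3) = -0.2014
  SO₂ term: 0.0129·58.1^0.44·exp(0.046·47-0.2014) = 0.5474
  Cl⁻ term: 0.0175·254.7^0.57·exp(0.008·47+0.085·4.7) = 0.8939
  sum: 0.5474 + 0.8939 → r_corr = 1.441 μm/a
Long-term exponent b (ISO 9224 Table 2, B1) = 0.813
  D(6) = 1.441 × 6^0.813 = 1.441 × 4.292 = 6.186 μm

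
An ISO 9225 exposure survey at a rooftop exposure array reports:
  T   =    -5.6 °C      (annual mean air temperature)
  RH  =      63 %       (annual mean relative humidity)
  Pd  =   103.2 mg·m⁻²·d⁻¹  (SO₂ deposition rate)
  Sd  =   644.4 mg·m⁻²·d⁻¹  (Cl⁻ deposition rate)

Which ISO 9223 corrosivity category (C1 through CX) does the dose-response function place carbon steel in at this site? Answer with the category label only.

C3

carbon steel: f(T) = +0.150·(T−10) [T≤10 °C] = -2.3400
  SO₂ term: 1.77·103.2^0.52·exp(0.02·63-2.3400) = 6.7
  Cl⁻ term: 0.102·644.4^0.62·exp(0.033·63+0.04·-5.6) = 35.97
  sum: 6.7 + 35.97 → r_corr = 42.67 μm/a
ISO 9223 Table 2 (carbon steel): 25 < 42.7 ≤ 50 μm/a ⇒ C3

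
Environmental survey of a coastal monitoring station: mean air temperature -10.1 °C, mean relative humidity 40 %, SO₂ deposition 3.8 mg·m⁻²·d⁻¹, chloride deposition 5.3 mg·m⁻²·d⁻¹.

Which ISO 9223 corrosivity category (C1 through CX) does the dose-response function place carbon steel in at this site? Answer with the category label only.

carbon steel: temperature factor f = +0.150·(-20.1) = -3.0150
  Pd branch = 1.77·Pd^0.52·e^(0.02·RH+f) = 0.3868 μm/a
  Sd branch = 0.102·Sd^0.62·e^(0.033·RH+0.04·T) = 0.7169 μm/a
  sum: 0.3868 + 0.7169 → r_corr = 1.104 μm/a
ISO 9223 Table 2 (carbon steel): 0 < 1.1 ≤ 1.3 μm/a ⇒ C1

C1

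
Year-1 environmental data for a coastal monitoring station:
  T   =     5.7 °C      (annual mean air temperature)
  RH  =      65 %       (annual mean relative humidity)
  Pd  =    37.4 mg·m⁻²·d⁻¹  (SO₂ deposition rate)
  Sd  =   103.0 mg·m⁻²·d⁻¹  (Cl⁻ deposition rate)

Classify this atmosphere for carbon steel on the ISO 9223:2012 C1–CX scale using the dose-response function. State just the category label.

C3

carbon steel: f(T) = +0.150·(T−10) [T≤10 °C] = -0.6450
  sulphur-dioxide contribution → 22.4 μm/a
  chloride contribution → 19.37 μm/a
  total first-year rate 41.77 μm/a
Category bounds: 25…50 μm/a bracket r_corr ⇒ C3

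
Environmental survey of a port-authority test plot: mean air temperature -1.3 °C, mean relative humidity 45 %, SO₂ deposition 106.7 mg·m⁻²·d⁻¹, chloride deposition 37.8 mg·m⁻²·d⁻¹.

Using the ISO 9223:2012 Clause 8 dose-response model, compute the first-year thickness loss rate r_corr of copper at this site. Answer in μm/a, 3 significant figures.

r_corr = 0.191 μm/a

copper: T≤10 °C ⇒ hinge +0.126·(-1.3−10) = -1.4238
  SO₂ term: 0.0053·106.7^0.26·exp(0.059·45-1.4238) = 0.06114
  Sd branch = 0.01025·Sd^0.27·e^(0.036·RH+0.049·T) = 0.1296 μm/a
  sum: 0.06114 + 0.1296 → r_corr = 0.1907 μm/a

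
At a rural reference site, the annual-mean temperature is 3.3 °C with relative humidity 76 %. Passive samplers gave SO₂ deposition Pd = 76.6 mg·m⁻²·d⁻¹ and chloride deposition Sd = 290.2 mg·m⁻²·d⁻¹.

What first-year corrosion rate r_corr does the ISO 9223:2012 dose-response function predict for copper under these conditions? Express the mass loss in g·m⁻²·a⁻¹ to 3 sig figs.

r_corr = 13.3 g·m⁻²·a⁻¹

copper: temperature factor f = +0.126·(-6.7) = -0.8442
  SO₂ term: 0.0053·76.6^0.26·exp(0.059·76-0.8442) = 0.6236
  Cl⁻ term: 0.01025·290.2^0.27·exp(0.036·76+0.049·3.3) = 0.8592
  r_corr = 0.6236 + 0.8592 = 1.483 μm/a
Convert to mass loss: 1.483 μm/a × 8.96 g/cm³ = 13.29 g·m⁻²·a⁻¹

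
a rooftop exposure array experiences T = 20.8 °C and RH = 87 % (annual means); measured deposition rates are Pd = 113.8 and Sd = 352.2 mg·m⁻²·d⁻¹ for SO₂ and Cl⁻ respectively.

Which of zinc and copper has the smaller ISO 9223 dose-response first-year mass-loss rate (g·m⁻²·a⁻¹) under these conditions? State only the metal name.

copper

zinc: f(T) = -0.071·(T−10) [T>10 °C] = -0.7668
  Pd branch = 0.0129·Pd^0.44·e^(0.046·RH+f) = 2.632 μm/a
  Cl⁻ term: 0.0175·352.2^0.57·exp(0.008·87+0.085·20.8) = 5.818
  sum: 2.632 + 5.818 → r_corr = 8.451 μm/a
  mass loss = 8.451 μm/a × 7.14 g/cm³ = 60.34 g·m⁻²·a⁻¹
copper: temperature factor f = -0.080·(10.8) = -0.8640
  SO₂ term: 0.0053·113.8^0.26·exp(0.059·87-0.8640) = 1.297
  Cl⁻ term: 0.01025·352.2^0.27·exp(0.036·87+0.049·20.8) = 3.171
  r_corr = 1.297 + 3.171 = 4.468 μm/a
  mass loss = 4.468 μm/a × 8.96 g/cm³ = 40.03 g·m⁻²·a⁻¹
Ordering by g·m⁻²·a⁻¹: zinc (60.3) > copper (40)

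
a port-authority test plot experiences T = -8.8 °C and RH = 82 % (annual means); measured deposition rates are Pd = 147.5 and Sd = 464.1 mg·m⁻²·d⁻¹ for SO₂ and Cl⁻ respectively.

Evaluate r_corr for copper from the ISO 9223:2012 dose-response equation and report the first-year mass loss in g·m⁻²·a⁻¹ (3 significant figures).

copper: temperature factor f = +0.126·(-18.8) = -2.3688
  sulphur-dioxide contribution → 0.2294 μm/a
  chloride contribution → 0.6691 μm/a
  total first-year rate 0.8984 μm/a
Convert to mass loss: 0.8984 μm/a × 8.96 g/cm³ = 8.05 g·m⁻²·a⁻¹

r_corr = 8.05 g·m⁻²·a⁻¹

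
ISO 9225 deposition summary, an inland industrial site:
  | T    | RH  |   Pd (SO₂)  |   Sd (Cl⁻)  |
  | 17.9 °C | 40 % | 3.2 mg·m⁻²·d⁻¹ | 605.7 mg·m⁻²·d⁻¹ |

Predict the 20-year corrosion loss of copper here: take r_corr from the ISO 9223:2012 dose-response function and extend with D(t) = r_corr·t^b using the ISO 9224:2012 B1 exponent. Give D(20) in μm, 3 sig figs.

D(20) = 4.62 μm

copper: f(T) = -0.080·(T−10) [T>10 °C] = -0.6320
  sulphur-dioxide contribution → 0.04037 μm/a
  chloride contribution → 0.5865 μm/a
  ⇒ r_corr(copper) = 0.6268 μm/a
ISO 9224: D(t) = r_corr · t^b with b = 0.667 (copper, B1)
  D(20) = 0.6268 × 20^0.667 = 0.6268 × 7.375 = 4.623 μm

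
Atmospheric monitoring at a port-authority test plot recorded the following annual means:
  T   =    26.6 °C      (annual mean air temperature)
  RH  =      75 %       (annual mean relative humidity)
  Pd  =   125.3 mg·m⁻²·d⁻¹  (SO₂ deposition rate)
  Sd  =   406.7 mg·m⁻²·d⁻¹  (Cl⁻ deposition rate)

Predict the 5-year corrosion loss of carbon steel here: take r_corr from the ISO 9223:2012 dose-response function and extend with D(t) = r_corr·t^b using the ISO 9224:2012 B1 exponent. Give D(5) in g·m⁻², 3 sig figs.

carbon steel: temperature factor f = -0.054·(16.6) = -0.8964
  sulphur-dioxide contribution → 39.91 μm/a
  chloride contribution → 145.7 μm/a
  total first-year rate 185.6 μm/a
ISO 9224: D(t) = r_corr · t^b with b = 0.523 (carbon steel, B1)
  D(5) = 185.6 × 5^0.523 = 185.6 × 2.32 = 430.6 μm
  Mass loss = 430.6 μm × 7.85 g/cm³ = 3380 g·m⁻²

D(5) = 3.38e+03 g·m⁻²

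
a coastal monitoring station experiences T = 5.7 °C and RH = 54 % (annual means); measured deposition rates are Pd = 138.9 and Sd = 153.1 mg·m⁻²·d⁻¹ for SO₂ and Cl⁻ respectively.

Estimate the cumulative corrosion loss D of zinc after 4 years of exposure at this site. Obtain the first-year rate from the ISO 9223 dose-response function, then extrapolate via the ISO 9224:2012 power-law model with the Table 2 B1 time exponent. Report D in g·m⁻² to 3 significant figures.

D(4) = 42.3 g·m⁻²

zinc: T≤10 °C ⇒ hinge +0.038·(5.7−10) = -0.1634
  sulphur-dioxide contribution → 1.151 μm/a
  chloride contribution → 0.77 μm/a
  total first-year rate 1.921 μm/a
Long-term exponent b (ISO 9224 Table 2, B1) = 0.813
  D(4) = 1.921 × 4^0.813 = 1.921 × 3.087 = 5.93 μm
  Mass loss = 5.93 μm × 7.14 g/cm³ = 42.34 g·m⁻²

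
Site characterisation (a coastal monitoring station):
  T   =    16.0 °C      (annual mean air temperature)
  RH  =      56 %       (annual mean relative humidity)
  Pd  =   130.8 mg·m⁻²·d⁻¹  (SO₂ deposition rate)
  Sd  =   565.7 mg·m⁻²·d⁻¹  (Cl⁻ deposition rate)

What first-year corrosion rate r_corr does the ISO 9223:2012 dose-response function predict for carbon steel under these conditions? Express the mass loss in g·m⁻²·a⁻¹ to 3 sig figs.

carbon steel: f(T) = -0.054·(T−10) [T>10 °C] = -0.3240
  Pd branch = 1.77·Pd^0.52·e^(0.02·RH+f) = 49.47 μm/a
  Cl⁻ term: 0.102·565.7^0.62·exp(0.033·56+0.04·16.0) = 62.48
  r_corr = 49.47 + 62.48 = 111.9 μm/a
Convert to mass loss: 111.9 μm/a × 7.85 g/cm³ = 878.8 g·m⁻²·a⁻¹

r_corr = 879 g·m⁻²·a⁻¹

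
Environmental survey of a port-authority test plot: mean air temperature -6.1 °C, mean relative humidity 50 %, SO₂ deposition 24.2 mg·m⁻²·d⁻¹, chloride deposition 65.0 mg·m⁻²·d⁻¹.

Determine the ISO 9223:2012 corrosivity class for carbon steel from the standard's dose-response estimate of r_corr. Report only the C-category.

carbon steel: T≤10 °C ⇒ hinge +0.150·(-6.1−10) = -2.4150
  Pd branch = 1.77·Pd^0.52·e^(0.02·RH+f) = 2.254 μm/a
  Sd branch = 0.102·Sd^0.62·e^(0.033·RH+0.04·T) = 5.536 μm/a
  sum: 2.254 + 5.536 → r_corr = 7.791 μm/a
7.79 μm/a falls in (1.3, 25] for carbon steel → category C2

C2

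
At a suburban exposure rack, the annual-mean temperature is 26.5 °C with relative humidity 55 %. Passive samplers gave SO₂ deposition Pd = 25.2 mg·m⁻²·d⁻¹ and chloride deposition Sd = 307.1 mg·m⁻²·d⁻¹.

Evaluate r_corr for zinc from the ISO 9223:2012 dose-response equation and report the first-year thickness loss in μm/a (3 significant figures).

r_corr = 6.97 μm/a

zinc: temperature factor f = -0.071·(16.5) = -1.1715
  SO₂ term: 0.0129·25.2^0.44·exp(0.046·55-1.1715) = 0.2076
  Cl⁻ term: 0.0175·307.1^0.57·exp(0.008·55+0.085·26.5) = 6.763
  r_corr = 0.2076 + 6.763 = 6.97 μm/a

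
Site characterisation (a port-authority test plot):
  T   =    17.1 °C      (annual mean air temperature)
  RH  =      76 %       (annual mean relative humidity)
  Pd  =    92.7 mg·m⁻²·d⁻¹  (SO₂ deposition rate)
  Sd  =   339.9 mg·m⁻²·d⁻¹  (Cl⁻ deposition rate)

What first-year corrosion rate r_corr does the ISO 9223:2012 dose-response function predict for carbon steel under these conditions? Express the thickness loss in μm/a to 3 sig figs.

r_corr = 150 μm/a

carbon steel: temperature factor f = -0.054·(7.1) = -0.3834
  Pd branch = 1.77·Pd^0.52·e^(0.02·RH+f) = 58.14 μm/a
  Cl⁻ term: 0.102·339.9^0.62·exp(0.033·76+0.04·17.1) = 92.11
  sum: 58.14 + 92.11 → r_corr = 150.2 μm/a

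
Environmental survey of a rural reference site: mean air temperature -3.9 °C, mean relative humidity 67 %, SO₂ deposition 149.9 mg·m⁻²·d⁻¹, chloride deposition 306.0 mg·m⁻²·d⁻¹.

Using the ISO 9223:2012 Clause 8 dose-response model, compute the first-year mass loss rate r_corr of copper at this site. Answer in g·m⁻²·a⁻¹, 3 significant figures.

r_corr = 5.55 g·m⁻²·a⁻¹

copper: f(T) = +0.126·(T−10) [T≤10 °C] = -1.7514
  Pd branch = 0.0053·Pd^0.26·e^(0.059·RH+f) = 0.1762 μm/a
  Sd branch = 0.01025·Sd^0.27·e^(0.036·RH+0.049·T) = 0.443 μm/a
  r_corr = 0.1762 + 0.443 = 0.6192 μm/a
Convert to mass loss: 0.6192 μm/a × 8.96 g/cm³ = 5.548 g·m⁻²·a⁻¹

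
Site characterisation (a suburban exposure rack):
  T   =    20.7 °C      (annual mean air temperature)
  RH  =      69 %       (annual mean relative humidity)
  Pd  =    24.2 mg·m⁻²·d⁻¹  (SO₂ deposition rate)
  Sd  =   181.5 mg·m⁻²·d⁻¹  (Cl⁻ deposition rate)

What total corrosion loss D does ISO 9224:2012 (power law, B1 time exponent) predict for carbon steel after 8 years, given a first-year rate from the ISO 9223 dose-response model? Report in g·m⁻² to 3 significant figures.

D(8) = 1.81e+03 g·m⁻²

carbon steel: temperature factor f = -0.054·(10.7) = -0.5778
  Pd branch = 1.77·Pd^0.52·e^(0.02·RH+f) = 20.7 μm/a
  Sd branch = 0.102·Sd^0.62·e^(0.033·RH+0.04·T) = 57.23 μm/a
  sum: 20.7 + 57.23 → r_corr = 77.92 μm/a
ISO 9224: D(t) = r_corr · t^b with b = 0.523 (carbon steel, B1)
  D(8) = 77.92 × 8^0.523 = 77.92 × 2.967 = 231.2 μm
  Mass loss = 231.2 μm × 7.85 g/cm³ = 1815 g·m⁻²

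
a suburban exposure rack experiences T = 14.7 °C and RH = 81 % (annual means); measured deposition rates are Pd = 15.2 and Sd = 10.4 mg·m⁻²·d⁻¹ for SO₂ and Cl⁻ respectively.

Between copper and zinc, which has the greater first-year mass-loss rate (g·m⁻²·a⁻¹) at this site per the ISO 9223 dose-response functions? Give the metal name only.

copper: T>10 °C ⇒ hinge -0.080·(14.7−10) = -0.3760
  Pd branch = 0.0053·Pd^0.26·e^(0.059·RH+f) = 0.8785 μm/a
  Sd branch = 0.01025·Sd^0.27·e^(0.036·RH+0.049·T) = 0.7321 μm/a
  sum: 0.8785 + 0.7321 → r_corr = 1.611 μm/a
  mass loss = 1.611 μm/a × 8.96 g/cm³ = 14.43 g·m⁻²·a⁻¹
zinc: temperature factor f = -0.071·(4.7) = -0.3337
  Pd branch = 0.0129·Pd^0.44·e^(0.046·RH+f) = 1.27 μm/a
  Sd branch = 0.0175·Sd^0.57·e^(0.008·RH+0.085·T) = 0.4434 μm/a
  r_corr = 1.27 + 0.4434 = 1.714 μm/a
  mass loss = 1.714 μm/a × 7.14 g/cm³ = 12.23 g·m⁻²·a⁻¹
Ordering by g·m⁻²·a⁻¹: copper (14.4) > zinc (12.2)

copper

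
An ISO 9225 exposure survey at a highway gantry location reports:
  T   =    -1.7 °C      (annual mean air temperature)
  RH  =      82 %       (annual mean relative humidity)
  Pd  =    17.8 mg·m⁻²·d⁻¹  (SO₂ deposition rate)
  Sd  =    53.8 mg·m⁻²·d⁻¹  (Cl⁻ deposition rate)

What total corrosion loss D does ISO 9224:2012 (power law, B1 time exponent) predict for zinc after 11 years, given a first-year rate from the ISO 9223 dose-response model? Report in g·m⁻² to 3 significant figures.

D(11) = 78.2 g·m⁻²

zinc: T≤10 °C ⇒ hinge +0.038·(-1.7−10) = -0.4446
  SO₂ term: 0.0129·17.8^0.44·exp(0.046·82-0.4446) = 1.276
  Sd branch = 0.0175·Sd^0.57·e^(0.008·RH+0.085·T) = 0.283 μm/a
  sum: 1.276 + 0.283 → r_corr = 1.559 μm/a
Long-term exponent b (ISO 9224 Table 2, B1) = 0.813
  D(11) = 1.559 × 11^0.813 = 1.559 × 7.025 = 10.95 μm
  Mass loss = 10.95 μm × 7.14 g/cm³ = 78.2 g·m⁻²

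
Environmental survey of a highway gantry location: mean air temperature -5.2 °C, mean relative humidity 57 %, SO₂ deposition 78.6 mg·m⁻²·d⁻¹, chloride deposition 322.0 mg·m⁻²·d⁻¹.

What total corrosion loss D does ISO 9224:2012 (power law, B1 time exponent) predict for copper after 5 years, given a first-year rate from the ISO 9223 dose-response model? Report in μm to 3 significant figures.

D(5) = 1.07 μm

copper: temperature factor f = +0.126·(-15.2) = -1.9152
  Pd branch = 0.0053·Pd^0.26·e^(0.059·RH+f) = 0.07012 μm/a
  Sd branch = 0.01025·Sd^0.27·e^(0.036·RH+0.049·T) = 0.294 μm/a
  sum: 0.07012 + 0.294 → r_corr = 0.3641 μm/a
ISO 9224: D(t) = r_corr · t^b with b = 0.667 (copper, B1)
  D(5) = 0.3641 × 5^0.667 = 0.3641 × 2.926 = 1.065 μm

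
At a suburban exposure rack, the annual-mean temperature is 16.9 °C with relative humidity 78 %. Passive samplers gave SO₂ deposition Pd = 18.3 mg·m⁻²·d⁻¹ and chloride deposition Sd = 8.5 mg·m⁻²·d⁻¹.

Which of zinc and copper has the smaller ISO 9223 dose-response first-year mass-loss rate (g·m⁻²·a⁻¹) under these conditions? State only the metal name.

zinc

zinc: f(T) = -0.071·(T−10) [T>10 °C] = -0.4899
  SO₂ term: 0.0129·18.3^0.44·exp(0.046·78-0.4899) = 1.027
  Sd branch = 0.0175·Sd^0.57·e^(0.008·RH+0.085·T) = 0.4652 μm/a
  r_corr = 1.027 + 0.4652 = 1.492 μm/a
  mass loss = 1.492 μm/a × 7.14 g/cm³ = 10.65 g·m⁻²·a⁻¹
copper: temperature factor f = -0.080·(6.9) = -0.5520
  SO₂ term: 0.0053·18.3^0.26·exp(0.059·78-0.5520) = 0.6477
  Cl⁻ term: 0.01025·8.5^0.27·exp(0.036·78+0.049·16.9) = 0.6931
  r_corr = 0.6477 + 0.6931 = 1.341 μm/a
  mass loss = 1.341 μm/a × 8.96 g/cm³ = 12.01 g·m⁻²·a⁻¹
Ordering by g·m⁻²·a⁻¹: copper (12) > zinc (10.7)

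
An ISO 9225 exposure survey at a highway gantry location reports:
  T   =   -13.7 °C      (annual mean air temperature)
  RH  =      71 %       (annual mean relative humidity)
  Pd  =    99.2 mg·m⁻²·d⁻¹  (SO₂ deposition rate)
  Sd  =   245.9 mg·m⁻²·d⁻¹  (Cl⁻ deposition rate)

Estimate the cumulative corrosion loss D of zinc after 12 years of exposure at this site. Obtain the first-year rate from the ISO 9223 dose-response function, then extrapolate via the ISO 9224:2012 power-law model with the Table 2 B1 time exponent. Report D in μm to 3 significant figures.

zinc: temperature factor f = +0.038·(-23.7) = -0.9006
  SO₂ term: 0.0129·99.2^0.44·exp(0.046·71-0.9006) = 1.038
  Sd branch = 0.0175·Sd^0.57·e^(0.008·RH+0.085·T) = 0.2222 μm/a
  r_corr = 1.038 + 0.2222 = 1.261 μm/a
Long-term exponent b (ISO 9224 Table 2, B1) = 0.813
  D(12) = 1.261 × 12^0.813 = 1.261 × 7.54 = 9.504 μm

D(12) = 9.50 μm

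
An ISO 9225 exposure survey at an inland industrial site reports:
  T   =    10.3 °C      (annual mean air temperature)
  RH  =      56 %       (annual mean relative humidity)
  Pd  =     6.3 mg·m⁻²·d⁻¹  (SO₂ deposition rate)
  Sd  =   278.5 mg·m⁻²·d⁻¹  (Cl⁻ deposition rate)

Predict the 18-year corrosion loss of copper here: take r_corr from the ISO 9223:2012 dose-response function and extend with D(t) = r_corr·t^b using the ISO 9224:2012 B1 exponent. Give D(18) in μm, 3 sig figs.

copper: f(T) = -0.080·(T−10) [T>10 °C] = -0.0240
  Pd branch = 0.0053·Pd^0.26·e^(0.059·RH+f) = 0.2273 μm/a
  Cl⁻ term: 0.01025·278.5^0.27·exp(0.036·56+0.049·10.3) = 0.5828
  r_corr = 0.2273 + 0.5828 = 0.8101 μm/a
ISO 9224: D(t) = r_corr · t^b with b = 0.667 (copper, B1)
  D(18) = 0.8101 × 18^0.667 = 0.8101 × 6.875 = 5.57 μm

D(18) = 5.57 μm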